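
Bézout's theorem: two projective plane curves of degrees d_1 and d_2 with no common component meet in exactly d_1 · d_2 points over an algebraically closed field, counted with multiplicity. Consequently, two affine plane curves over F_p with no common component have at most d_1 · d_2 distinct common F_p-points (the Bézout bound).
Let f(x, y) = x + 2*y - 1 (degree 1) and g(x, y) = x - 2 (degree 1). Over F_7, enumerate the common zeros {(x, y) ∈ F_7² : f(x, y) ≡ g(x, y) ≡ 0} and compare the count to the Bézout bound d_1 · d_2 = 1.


Common zeros: {(2, 3)}; count = 1; Bézout bound = 1.

deg(f) = 1, deg(g) = 1, so Bézout bound = 1.
Scan x ∈ F_7. For each x, list the y ∈ F_7 with f(x, y) ≡ 0 and those with g(x, y) ≡ 0 (mod 7); the common zeros in that column are the intersection.
  x = 0: f ≡ 0 at y ∈ {4}; g ≡ 0 at y ∈ ∅; common: ∅.
  x = 1: f ≡ 0 at y ∈ {0}; g ≡ 0 at y ∈ ∅; common: ∅.
  x = 2: f ≡ 0 at y ∈ {3}; g ≡ 0 at y ∈ {0, 1, 2, 3, 4, 5, 6}; common: {3}.
  x = 3: f ≡ 0 at y ∈ {6}; g ≡ 0 at y ∈ ∅; common: ∅.
  x = 4: f ≡ 0 at y ∈ {2}; g ≡ 0 at y ∈ ∅; common: ∅.
  x = 5: f ≡ 0 at y ∈ {5}; g ≡ 0 at y ∈ ∅; common: ∅.
  x = 6: f ≡ 0 at y ∈ {1}; g ≡ 0 at y ∈ ∅; common: ∅.
Collecting: common zeros = {(2, 3)}, so the count is 1.
Comparison with the Bézout bound: 1 ≤ 1 = deg(f)·deg(g), as expected for curves with no common component (the bound is attained).


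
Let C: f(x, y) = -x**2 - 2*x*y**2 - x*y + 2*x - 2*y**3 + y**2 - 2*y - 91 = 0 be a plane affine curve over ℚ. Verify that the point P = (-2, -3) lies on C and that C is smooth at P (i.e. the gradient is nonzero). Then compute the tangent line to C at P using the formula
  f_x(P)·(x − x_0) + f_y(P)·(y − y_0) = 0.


Tangent line at P: -9*x - 84*y - 270 = 0.

Step 1: f(-2, -3) = 0, so P lies on C.
Step 2: partial derivatives
  f_x(x, y) = -2*x - 2*y**2 - y + 2, f_y(x, y) = -4*x*y - x - 6*y**2 + 2*y - 2.
  f_x(P) = -9, f_y(P) = -84 (gradient nonzero, so P is smooth).
Step 3: tangent line at P: -9·(x − -2) + -84·(y − -3) = 0.
Expanding: -9*x - 84*y - 270 = 0.


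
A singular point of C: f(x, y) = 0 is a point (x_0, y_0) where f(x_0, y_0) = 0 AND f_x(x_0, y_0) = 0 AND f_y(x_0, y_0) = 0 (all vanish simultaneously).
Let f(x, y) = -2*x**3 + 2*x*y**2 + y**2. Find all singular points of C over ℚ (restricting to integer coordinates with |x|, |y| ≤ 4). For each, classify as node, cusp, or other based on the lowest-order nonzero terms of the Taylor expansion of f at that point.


Singular points: {(0, 0)}; classification: cusp.

Compute partial derivatives:
  f_x = -6*x**2 + 2*y**2.
  f_y = 4*x*y + 2*y.
Scan x_0 ∈ {−4, ..., 4}. For each x_0, f_y(x_0, y) is a polynomial in y; find its integer roots y ∈ {−4, ..., 4}, then test f_x and f at those candidates.
  x = -4: f_y(-4, y) = -14*y; vanishes at y ∈ {0}. (-4, 0): f_x = -96 ≠ 0.
  x = -3: f_y(-3, y) = -10*y; vanishes at y ∈ {0}. (-3, 0): f_x = -54 ≠ 0.
  x = -2: f_y(-2, y) = -6*y; vanishes at y ∈ {0}. (-2, 0): f_x = -24 ≠ 0.
  x = -1: f_y(-1, y) = -2*y; vanishes at y ∈ {0}. (-1, 0): f_x = -6 ≠ 0.
  x = 0: f_y(0, y) = 2*y; vanishes at y ∈ {0}. (0, 0): f_x = 0, f = 0 — SINGULAR.
  x = 1: f_y(1, y) = 6*y; vanishes at y ∈ {0}. (1, 0): f_x = -6 ≠ 0.
  x = 2: f_y(2, y) = 10*y; vanishes at y ∈ {0}. (2, 0): f_x = -24 ≠ 0.
  x = 3: f_y(3, y) = 14*y; vanishes at y ∈ {0}. (3, 0): f_x = -54 ≠ 0.
  x = 4: f_y(4, y) = 18*y; vanishes at y ∈ {0}. (4, 0): f_x = -96 ≠ 0.
Only singular point on the grid: (0, 0).
Classify: substitute x = 0 + u, y = 0 + v and expand: f = -2*u**3 + 2*u*v**2 + v**2.
No constant or linear terms (consistent with a singular point). Quadratic part: v**2. Cubic part: -2*u**3 + 2*u*v**2.
The quadratic part v**2 is a perfect square, so there is a single (double) tangent line v = 0, i.e. y = 0. Restricting the cubic part to that line (v = 0) leaves -2*u**3 ≠ 0, so f is not divisible by v and the branch is v² ≈ 2*u**3 to lowest order — this is a cusp.
Classification: cusp.


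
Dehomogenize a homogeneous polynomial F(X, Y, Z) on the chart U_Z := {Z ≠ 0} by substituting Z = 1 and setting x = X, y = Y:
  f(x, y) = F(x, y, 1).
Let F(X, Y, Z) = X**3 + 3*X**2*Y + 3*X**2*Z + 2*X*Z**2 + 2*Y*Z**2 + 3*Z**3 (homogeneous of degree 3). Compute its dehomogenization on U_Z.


f(x, y) = x**3 + 3*x**2*y + 3*x**2 + 2*x + 2*y + 3

On U_Z we set Z = 1. Each monomial c·X^i·Y^j·Z^k in F becomes c·x^i·y^j·1^k = c·x^i·y^j.
Substituting Z = 1: F(X, Y, 1) = x**3 + 3*x**2*y + 3*x**2 + 2*x + 2*y + 3.
Note: deg(f) ≤ deg(F) = 3; strict inequality happens when F is divisible by Z (lost terms).


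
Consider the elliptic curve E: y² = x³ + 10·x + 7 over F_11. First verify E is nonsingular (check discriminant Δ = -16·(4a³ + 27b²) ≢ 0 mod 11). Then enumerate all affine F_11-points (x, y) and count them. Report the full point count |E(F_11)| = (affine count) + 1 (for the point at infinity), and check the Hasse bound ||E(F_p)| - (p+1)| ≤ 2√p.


Affine points = {(3, 3), (3, 8), (4, 1), (4, 10), (8, 4), (8, 7), (9, 1), (9, 10)}; affine count = 8; |E(F_11)| = 9.

Discriminant check: Δ ∝ 4a³ + 27b² = 4·10³ + 27·7² = 4·1000 + 27·49 ≡ 10 (mod 11). Nonzero ⇒ E is nonsingular.
For each x ∈ F_11, compute rhs = x³ + 10·x + 7 mod 11, then count y ∈ F_11 with y² ≡ rhs.
  x = 0: rhs = 7, matching y values: none (0 points).
  x = 1: rhs = 7, matching y values: none (0 points).
  x = 2: rhs = 2, matching y values: none (0 points).
  x = 3: rhs = 9, matching y values: 3, 8 (2 points).
  x = 4: rhs = 1, matching y values: 1, 10 (2 points).
  x = 5: rhs = 6, matching y values: none (0 points).
  x = 6: rhs = 8, matching y values: none (0 points).
  x = 7: rhs = 2, matching y values: none (0 points).
  x = 8: rhs = 5, matching y values: 4, 7 (2 points).
  x = 9: rhs = 1, matching y values: 1, 10 (2 points).
  x = 10: rhs = 7, matching y values: none (0 points).
Total affine count: 8.
Full point count |E(F_11)| = 8 + 1 = 9.
Hasse bound: |9 − (11+1)| = |-3| = 3 ≤ 2√11 ≈ 6.6332 ✓.


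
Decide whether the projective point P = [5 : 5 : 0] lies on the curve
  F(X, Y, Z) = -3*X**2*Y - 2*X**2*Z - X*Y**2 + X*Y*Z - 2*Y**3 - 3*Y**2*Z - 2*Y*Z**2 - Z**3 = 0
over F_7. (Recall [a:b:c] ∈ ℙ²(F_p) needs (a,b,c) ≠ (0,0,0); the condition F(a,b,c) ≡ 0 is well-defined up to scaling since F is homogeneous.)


F(5,5,0) ≡ 6 (mod 7); P is NOT on the curve.

Evaluate F(5, 5, 0) term-by-term (mod 7).
  -3*X**2*Y ↦ -3·25·5·1 = -375
  -2*X**2*Z ↦ -2·25·1·0 = 0
  -X*Y**2 ↦ -1·5·25·1 = -125
  X*Y*Z ↦ 1·5·5·0 = 0
  -2*Y**3 ↦ -2·1·125·1 = -250
  -3*Y**2*Z ↦ -3·1·25·0 = 0
  -2*Y*Z**2 ↦ -2·1·5·0 = 0
  -Z**3 ↦ -1·1·1·0 = 0
Sum: F(5, 5, 0) = (-375) + (0) + (-125) + (0) + (-250) + (0) + (0) + (0) = -750.
Reducing mod 7: -750 ≡ 6 (mod 7).
Since F(a, b, c) ≡ 6 ≠ 0 (mod 7), P does NOT lie on the curve.


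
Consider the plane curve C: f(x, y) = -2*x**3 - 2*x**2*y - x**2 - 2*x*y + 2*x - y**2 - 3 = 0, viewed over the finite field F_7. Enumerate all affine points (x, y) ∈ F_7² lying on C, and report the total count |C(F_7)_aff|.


Affine F_7-points: {(0, 2), (0, 5), (1, 5), (3, 2), (4, 4), (4, 5), (5, 1), (5, 2)}; count = 8.

For each of the 49 pairs (x, y) ∈ F_7², evaluate f(x, y) mod 7. Record the zeros.
  x = 0: [0↦4, 1↦3, 2↦0, 3↦2, 4↦2, 5↦0, 6↦3]  zeros at y ∈ {2, 5}
  x = 1: [0↦3, 1↦5, 2↦5, 3↦3, 4↦6, 5↦0, 6↦6]  zeros at y ∈ {5}
  x = 2: [0↦2, 1↦3, 2↦2, 3↦6, 4↦1, 5↦1, 6↦6]  zeros at y ∈ ∅
  x = 3: [0↦3, 1↦6, 2↦0, 3↦6, 4↦3, 5↦5, 6↦5]  zeros at y ∈ {2}
  x = 4: [0↦1, 1↦2, 2↦1, 3↦5, 4↦0, 5↦0, 6↦5]  zeros at y ∈ {4, 5}
  x = 5: [0↦5, 1↦0, 2↦0, 3↦5, 4↦1, 5↦2, 6↦1]  zeros at y ∈ {1, 2}
  x = 6: [0↦3, 1↦2, 2↦6, 3↦1, 4↦1, 5↦6, 6↦2]  zeros at y ∈ ∅
Collecting zeros: affine points = {(0, 2), (0, 5), (1, 5), (3, 2), (4, 4), (4, 5), (5, 1), (5, 2)}.
Total count |C(F_7)_aff| = 8.


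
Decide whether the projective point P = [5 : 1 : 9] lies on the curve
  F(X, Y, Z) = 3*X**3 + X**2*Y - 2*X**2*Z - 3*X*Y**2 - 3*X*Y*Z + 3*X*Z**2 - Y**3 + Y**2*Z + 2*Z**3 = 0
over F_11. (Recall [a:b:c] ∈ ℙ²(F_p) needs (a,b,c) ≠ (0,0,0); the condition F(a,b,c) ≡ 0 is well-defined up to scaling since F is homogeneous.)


F(5,1,9) ≡ 6 (mod 11); P is NOT on the curve.

Evaluate F(5, 1, 9) term-by-term (mod 11).
  3*X**3 ↦ 3·125·1·1 = 375
  X**2*Y ↦ 1·25·1·1 = 25
  -2*X**2*Z ↦ -2·25·1·9 = -450
  -3*X*Y**2 ↦ -3·5·1·1 = -15
  -3*X*Y*Z ↦ -3·5·1·9 = -135
  3*X*Z**2 ↦ 3·5·1·81 = 1215
  -Y**3 ↦ -1·1·1·1 = -1
  Y**2*Z ↦ 1·1·1·9 = 9
  2*Z**3 ↦ 2·1·1·729 = 1458
Sum: F(5, 1, 9) = (375) + (25) + (-450) + (-15) + (-135) + (1215) + (-1) + (9) + (1458) = 2481.
Reducing mod 11: 2481 ≡ 6 (mod 11).
Since F(a, b, c) ≡ 6 ≠ 0 (mod 11), P does NOT lie on the curve.


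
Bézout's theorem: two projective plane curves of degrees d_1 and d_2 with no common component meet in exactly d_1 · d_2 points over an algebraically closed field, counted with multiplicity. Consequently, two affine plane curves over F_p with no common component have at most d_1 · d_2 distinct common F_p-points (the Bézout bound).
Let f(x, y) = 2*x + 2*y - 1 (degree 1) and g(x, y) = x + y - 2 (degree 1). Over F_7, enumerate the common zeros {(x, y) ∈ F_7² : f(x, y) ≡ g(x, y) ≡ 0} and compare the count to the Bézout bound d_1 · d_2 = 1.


Common zeros: ∅; count = 0; Bézout bound = 1.

deg(f) = 1, deg(g) = 1, so Bézout bound = 1.
Scan x ∈ F_7. For each x, list the y ∈ F_7 with f(x, y) ≡ 0 and those with g(x, y) ≡ 0 (mod 7); the common zeros in that column are the intersection.
  x = 0: f ≡ 0 at y ∈ {4}; g ≡ 0 at y ∈ {2}; common: ∅.
  x = 1: f ≡ 0 at y ∈ {3}; g ≡ 0 at y ∈ {1}; common: ∅.
  x = 2: f ≡ 0 at y ∈ {2}; g ≡ 0 at y ∈ {0}; common: ∅.
  x = 3: f ≡ 0 at y ∈ {1}; g ≡ 0 at y ∈ {6}; common: ∅.
  x = 4: f ≡ 0 at y ∈ {0}; g ≡ 0 at y ∈ {5}; common: ∅.
  x = 5: f ≡ 0 at y ∈ {6}; g ≡ 0 at y ∈ {4}; common: ∅.
  x = 6: f ≡ 0 at y ∈ {5}; g ≡ 0 at y ∈ {3}; common: ∅.
Collecting: common zeros = ∅, so the count is 0.
Comparison with the Bézout bound: 0 ≤ 1 = deg(f)·deg(g), as expected for curves with no common component (the affine F_7-count falls short of the bound because intersections may lie at infinity, over extension fields, or carry multiplicity).


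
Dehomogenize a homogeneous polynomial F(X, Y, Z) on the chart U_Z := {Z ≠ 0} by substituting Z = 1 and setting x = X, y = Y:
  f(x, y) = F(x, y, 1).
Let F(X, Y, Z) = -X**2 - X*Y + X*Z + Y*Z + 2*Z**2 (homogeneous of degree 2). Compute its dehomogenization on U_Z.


f(x, y) = -x**2 - x*y + x + y + 2

On U_Z we set Z = 1. Each monomial c·X^i·Y^j·Z^k in F becomes c·x^i·y^j·1^k = c·x^i·y^j.
Substituting Z = 1: F(X, Y, 1) = -x**2 - x*y + x + y + 2.
Note: deg(f) ≤ deg(F) = 2; strict inequality happens when F is divisible by Z (lost terms).


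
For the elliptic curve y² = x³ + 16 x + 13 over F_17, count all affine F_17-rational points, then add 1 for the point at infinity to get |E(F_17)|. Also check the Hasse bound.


Affine points = {(0, 8), (0, 9), (1, 8), (1, 9), (2, 6), (2, 11), (6, 6), (6, 11), (7, 3), (7, 14), (9, 6), (9, 11), (10, 0), (13, 2), (13, 15), (16, 8), (16, 9)}; affine count = 17; |E(F_17)| = 18.

Discriminant check: Δ ∝ 4a³ + 27b² = 4·16³ + 27·13² = 4·4096 + 27·169 ≡ 3 (mod 17). Nonzero ⇒ E is nonsingular.
For each x ∈ F_17, compute rhs = x³ + 16·x + 13 mod 17, then count y ∈ F_17 with y² ≡ rhs.
  x = 0: rhs = 13, matching y values: 8, 9 (2 points).
  x = 1: rhs = 13, matching y values: 8, 9 (2 points).
  x = 2: rhs = 2, matching y values: 6, 11 (2 points).
  x = 3: rhs = 3, matching y values: none (0 points).
  x = 4: rhs = 5, matching y values: none (0 points).
  x = 5: rhs = 14, matching y values: none (0 points).
  x = 6: rhs = 2, matching y values: 6, 11 (2 points).
  x = 7: rhs = 9, matching y values: 3, 14 (2 points).
  x = 8: rhs = 7, matching y values: none (0 points).
  x = 9: rhs = 2, matching y values: 6, 11 (2 points).
  x = 10: rhs = 0, matching y values: 0 (1 points).
  x = 11: rhs = 7, matching y values: none (0 points).
  x = 12: rhs = 12, matching y values: none (0 points).
  x = 13: rhs = 4, matching y values: 2, 15 (2 points).
  x = 14: rhs = 6, matching y values: none (0 points).
  x = 15: rhs = 7, matching y values: none (0 points).
  x = 16: rhs = 13, matching y values: 8, 9 (2 points).
Total affine count: 17.
Full point count |E(F_17)| = 17 + 1 = 18.
Hasse bound: |18 − (17+1)| = |0| = 0 ≤ 2√17 ≈ 8.2462 ✓.


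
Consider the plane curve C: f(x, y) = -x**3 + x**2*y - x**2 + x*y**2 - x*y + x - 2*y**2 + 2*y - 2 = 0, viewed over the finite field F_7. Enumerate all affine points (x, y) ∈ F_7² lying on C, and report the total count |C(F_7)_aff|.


Affine F_7-points: {(0, 3), (0, 5), (2, 3), (3, 0), (3, 6), (4, 2), (4, 5), (5, 0), (5, 2), (6, 2), (6, 4)}; count = 11.

For each of the 49 pairs (x, y) ∈ F_7², evaluate f(x, y) mod 7. Record the zeros.
  x = 0: [0↦5, 1↦5, 2↦1, 3↦0, 4↦2, 5↦0, 6↦1]  zeros at y ∈ {3, 5}
  x = 1: [0↦4, 1↦5, 2↦4, 3↦1, 4↦3, 5↦3, 6↦1]  zeros at y ∈ ∅
  x = 2: [0↦2, 1↦6, 2↦3, 3↦0, 4↦4, 5↦1, 6↦5]  zeros at y ∈ {3}
  x = 3: [0↦0, 1↦2, 2↦6, 3↦5, 4↦6, 5↦2, 6↦0]  zeros at y ∈ {0, 6}
  x = 4: [0↦6, 1↦1, 2↦0, 3↦3, 4↦3, 5↦0, 6↦1]  zeros at y ∈ {2, 5}
  x = 5: [0↦0, 1↦4, 2↦0, 3↦2, 4↦3, 5↦3, 6↦2]  zeros at y ∈ {0, 2}
  x = 6: [0↦4, 1↦5, 2↦0, 3↦3, 4↦0, 5↦5, 6↦4]  zeros at y ∈ {2, 4}
Collecting zeros: affine points = {(0, 3), (0, 5), (2, 3), (3, 0), (3, 6), (4, 2), (4, 5), (5, 0), (5, 2), (6, 2), (6, 4)}.
Total count |C(F_7)_aff| = 11.


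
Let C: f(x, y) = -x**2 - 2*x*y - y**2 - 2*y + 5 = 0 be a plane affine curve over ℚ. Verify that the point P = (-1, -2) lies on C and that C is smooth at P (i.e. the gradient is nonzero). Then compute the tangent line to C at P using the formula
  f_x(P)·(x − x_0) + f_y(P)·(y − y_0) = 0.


Tangent line at P: 6*x + 4*y + 14 = 0.

Step 1: f(-1, -2) = 0, so P lies on C.
Step 2: partial derivatives
  f_x(x, y) = -2*x - 2*y, f_y(x, y) = -2*x - 2*y - 2.
  f_x(P) = 6, f_y(P) = 4 (gradient nonzero, so P is smooth).
Step 3: tangent line at P: 6·(x − -1) + 4·(y − -2) = 0.
Expanding: 6*x + 4*y + 14 = 0.


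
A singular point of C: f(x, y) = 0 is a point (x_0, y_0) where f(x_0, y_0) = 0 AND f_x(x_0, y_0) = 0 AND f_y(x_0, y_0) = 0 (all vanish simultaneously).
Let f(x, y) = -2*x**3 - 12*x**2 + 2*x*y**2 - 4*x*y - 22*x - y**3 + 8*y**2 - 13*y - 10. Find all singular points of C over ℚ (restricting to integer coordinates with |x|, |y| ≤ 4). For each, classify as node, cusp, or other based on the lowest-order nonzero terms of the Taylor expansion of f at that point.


Singular points: {(-2, 1)}; classification: cusp.

Compute partial derivatives:
  f_x = -6*x**2 - 24*x + 2*y**2 - 4*y - 22.
  f_y = 4*x*y - 4*x - 3*y**2 + 16*y - 13.
Scan x_0 ∈ {−4, ..., 4}. For each x_0, f_y(x_0, y) is a polynomial in y; find its integer roots y ∈ {−4, ..., 4}, then test f_x and f at those candidates.
  x = -4: f_y(-4, y) = 3 - 3*y**2; vanishes at y ∈ {-1, 1}. (-4, -1): f_x = -16 ≠ 0; (-4, 1): f_x = -24 ≠ 0.
  x = -3: f_y(-3, y) = -3*y**2 + 4*y - 1; vanishes at y ∈ {1}. (-3, 1): f_x = -6 ≠ 0.
  x = -2: f_y(-2, y) = -3*y**2 + 8*y - 5; vanishes at y ∈ {1}. (-2, 1): f_x = 0, f = 0 — SINGULAR.
  x = -1: f_y(-1, y) = -3*y**2 + 12*y - 9; vanishes at y ∈ {1, 3}. (-1, 1): f_x = -6 ≠ 0; (-1, 3): f_x = 2 ≠ 0.
  x = 0: f_y(0, y) = -3*y**2 + 16*y - 13; vanishes at y ∈ {1}. (0, 1): f_x = -24 ≠ 0.
  x = 1: f_y(1, y) = -3*y**2 + 20*y - 17; vanishes at y ∈ {1}. (1, 1): f_x = -54 ≠ 0.
  x = 2: f_y(2, y) = -3*y**2 + 24*y - 21; vanishes at y ∈ {1}. (2, 1): f_x = -96 ≠ 0.
  x = 3: f_y(3, y) = -3*y**2 + 28*y - 25; vanishes at y ∈ {1}. (3, 1): f_x = -150 ≠ 0.
  x = 4: f_y(4, y) = -3*y**2 + 32*y - 29; vanishes at y ∈ {1}. (4, 1): f_x = -216 ≠ 0.
Only singular point on the grid: (-2, 1).
Classify: substitute x = -2 + u, y = 1 + v and expand: f = -2*u**3 + 2*u*v**2 - v**3 + v**2.
No constant or linear terms (consistent with a singular point). Quadratic part: v**2. Cubic part: -2*u**3 + 2*u*v**2 - v**3.
The quadratic part v**2 is a perfect square, so there is a single (double) tangent line v = 0, i.e. y = 1. Restricting the cubic part to that line (v = 0) leaves -2*u**3 ≠ 0, so f is not divisible by v and the branch is v² ≈ 2*u**3 to lowest order — this is a cusp.
Classification: cusp.


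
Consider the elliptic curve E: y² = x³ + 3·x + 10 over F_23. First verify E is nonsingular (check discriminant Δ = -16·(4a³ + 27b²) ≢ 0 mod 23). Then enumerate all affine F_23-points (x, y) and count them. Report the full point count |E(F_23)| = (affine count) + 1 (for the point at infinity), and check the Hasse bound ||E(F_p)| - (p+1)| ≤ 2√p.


Affine points = {(2, 1), (2, 22), (3, 0), (5, 9), (5, 14), (7, 11), (7, 12), (12, 7), (12, 16), (14, 6), (14, 17), (15, 7), (15, 16), (17, 11), (17, 12), (18, 10), (18, 13), (19, 7), (19, 16), (22, 11), (22, 12)}; affine count = 21; |E(F_23)| = 22.

Discriminant check: Δ ∝ 4a³ + 27b² = 4·3³ + 27·10² = 4·27 + 27·100 ≡ 2 (mod 23). Nonzero ⇒ E is nonsingular.
For each x ∈ F_23, compute rhs = x³ + 3·x + 10 mod 23, then count y ∈ F_23 with y² ≡ rhs.
  x = 0: rhs = 10, matching y values: none (0 points).
  x = 1: rhs = 14, matching y values: none (0 points).
  x = 2: rhs = 1, matching y values: 1, 22 (2 points).
  x = 3: rhs = 0, matching y values: 0 (1 points).
  x = 4: rhs = 17, matching y values: none (0 points).
  x = 5: rhs = 12, matching y values: 9, 14 (2 points).
  x = 6: rhs = 14, matching y values: none (0 points).
  x = 7: rhs = 6, matching y values: 11, 12 (2 points).
  x = 8: rhs = 17, matching y values: none (0 points).
  x = 9: rhs = 7, matching y values: none (0 points).
  x = 10: rhs = 5, matching y values: none (0 points).
  x = 11: rhs = 17, matching y values: none (0 points).
  x = 12: rhs = 3, matching y values: 7, 16 (2 points).
  x = 13: rhs = 15, matching y values: none (0 points).
  x = 14: rhs = 13, matching y values: 6, 17 (2 points).
  x = 15: rhs = 3, matching y values: 7, 16 (2 points).
  x = 16: rhs = 14, matching y values: none (0 points).
  x = 17: rhs = 6, matching y values: 11, 12 (2 points).
  x = 18: rhs = 8, matching y values: 10, 13 (2 points).
  x = 19: rhs = 3, matching y values: 7, 16 (2 points).
  x = 20: rhs = 20, matching y values: none (0 points).
  x = 21: rhs = 19, matching y values: none (0 points).
  x = 22: rhs = 6, matching y values: 11, 12 (2 points).
Total affine count: 21.
Full point count |E(F_23)| = 21 + 1 = 22.
Hasse bound: |22 − (23+1)| = |-2| = 2 ≤ 2√23 ≈ 9.5917 ✓.


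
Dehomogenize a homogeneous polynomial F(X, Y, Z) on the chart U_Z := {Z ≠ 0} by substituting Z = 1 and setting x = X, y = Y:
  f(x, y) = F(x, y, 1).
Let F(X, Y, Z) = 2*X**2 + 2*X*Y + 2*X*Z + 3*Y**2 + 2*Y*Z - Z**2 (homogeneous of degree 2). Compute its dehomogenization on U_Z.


f(x, y) = 2*x**2 + 2*x*y + 2*x + 3*y**2 + 2*y - 1

On U_Z we set Z = 1. Each monomial c·X^i·Y^j·Z^k in F becomes c·x^i·y^j·1^k = c·x^i·y^j.
Substituting Z = 1: F(X, Y, 1) = 2*x**2 + 2*x*y + 2*x + 3*y**2 + 2*y - 1.
Note: deg(f) ≤ deg(F) = 2; strict inequality happens when F is divisible by Z (lost terms).


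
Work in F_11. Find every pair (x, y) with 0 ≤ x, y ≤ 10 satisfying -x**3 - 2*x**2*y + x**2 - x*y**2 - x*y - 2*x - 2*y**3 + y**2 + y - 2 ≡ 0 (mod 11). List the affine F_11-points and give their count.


Affine F_11-points: {(0, 3), (0, 4), (0, 10), (1, 5), (1, 7), (1, 10), (2, 1), (2, 5), (2, 10), (3, 9), (4, 4), (5, 6), (6, 9), (7, 9), (9, 2), (9, 8), (10, 5)}; count = 17.

For each of the 121 pairs (x, y) ∈ F_11², evaluate f(x, y) mod 11. Record the zeros.
  x = 0: [0↦9, 1↦9, 2↦10, 3↦0, 4↦0, 5↦9, 6↦4, 7↦6, 8↦3, 9↦5, 10↦0]  zeros at y ∈ {3, 4, 10}
  x = 1: [0↦7, 1↦3, 2↦9, 3↦2, 4↦3, 5↦0, 6↦3, 7↦0, 8↦1, 9↦5, 10↦0]  zeros at y ∈ {5, 7, 10}
  x = 2: [0↦1, 1↦0, 2↦7, 3↦10, 4↦8, 5↦0, 6↦7, 7↦6, 8↦7, 9↦9, 10↦0]  zeros at y ∈ {1, 5, 10}
  x = 3: [0↦7, 1↦5, 2↦9, 3↦7, 4↦9, 5↦3, 6↦10, 7↦7, 8↦4, 9↦0, 10↦5]  zeros at y ∈ {9}
  x = 4: [0↦8, 1↦1, 2↦9, 3↦9, 4↦0, 5↦3, 6↦6, 7↦8, 8↦8, 9↦5, 10↦9]  zeros at y ∈ {4}
  x = 5: [0↦9, 1↦4, 2↦1, 3↦10, 4↦8, 5↦5, 6↦0, 7↦3, 8↦2, 9↦7, 10↦6]  zeros at y ∈ {6}
  x = 6: [0↦4, 1↦8, 2↦1, 3↦4, 4↦5, 5↦3, 6↦8, 7↦8, 8↦2, 9↦0, 10↦1]  zeros at y ∈ {9}
  x = 7: [0↦9, 1↦7, 2↦3, 3↦7, 4↦7, 5↦2, 6↦2, 7↦6, 8↦2, 9↦0, 10↦10]  zeros at y ∈ {9}
  x = 8: [0↦7, 1↦6, 2↦1, 3↦2, 4↦8, 5↦7, 6↦9, 7↦2, 8↦7, 9↦1, 10↦5]  zeros at y ∈ ∅
  x = 9: [0↦3, 1↦10, 2↦0, 3↦5, 4↦2, 5↦1, 6↦1, 7↦1, 8↦0, 9↦8, 10↦2]  zeros at y ∈ {2, 8}
  x = 10: [0↦2, 1↦2, 2↦5, 3↦10, 4↦5, 5↦0, 6↦5, 7↦8, 8↦8, 9↦4, 10↦6]  zeros at y ∈ {5}
Collecting zeros: affine points = {(0, 3), (0, 4), (0, 10), (1, 5), (1, 7), (1, 10), (2, 1), (2, 5), (2, 10), (3, 9), (4, 4), (5, 6), (6, 9), (7, 9), (9, 2), (9, 8), (10, 5)}.
Total count |C(F_11)_aff| = 17.


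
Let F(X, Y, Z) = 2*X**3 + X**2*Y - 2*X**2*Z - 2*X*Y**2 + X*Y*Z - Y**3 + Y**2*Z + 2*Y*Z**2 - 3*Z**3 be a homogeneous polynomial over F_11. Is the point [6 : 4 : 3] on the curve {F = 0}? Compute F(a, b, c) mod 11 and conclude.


F(6,4,3) ≡ 6 (mod 11); P is NOT on the curve.

Evaluate F(6, 4, 3) term-by-term (mod 11).
  2*X**3 ↦ 2·216·1·1 = 432
  X**2*Y ↦ 1·36·4·1 = 144
  -2*X**2*Z ↦ -2·36·1·3 = -216
  -2*X*Y**2 ↦ -2·6·16·1 = -192
  X*Y*Z ↦ 1·6·4·3 = 72
  -Y**3 ↦ -1·1·64·1 = -64
  Y**2*Z ↦ 1·1·16·3 = 48
  2*Y*Z**2 ↦ 2·1·4·9 = 72
  -3*Z**3 ↦ -3·1·1·27 = -81
Sum: F(6, 4, 3) = (432) + (144) + (-216) + (-192) + (72) + (-64) + (48) + (72) + (-81) = 215.
Reducing mod 11: 215 ≡ 6 (mod 11).
Since F(a, b, c) ≡ 6 ≠ 0 (mod 11), P does NOT lie on the curve.


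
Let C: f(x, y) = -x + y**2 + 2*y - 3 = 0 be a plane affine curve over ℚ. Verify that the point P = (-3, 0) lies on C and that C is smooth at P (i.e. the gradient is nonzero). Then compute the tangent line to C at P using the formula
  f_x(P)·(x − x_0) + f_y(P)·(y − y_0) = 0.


Tangent line at P: -x + 2*y - 3 = 0.

Step 1: f(-3, 0) = 0, so P lies on C.
Step 2: partial derivatives
  f_x(x, y) = -1, f_y(x, y) = 2*y + 2.
  f_x(P) = -1, f_y(P) = 2 (gradient nonzero, so P is smooth).
Step 3: tangent line at P: -1·(x − -3) + 2·(y − 0) = 0.
Expanding: -x + 2*y - 3 = 0.


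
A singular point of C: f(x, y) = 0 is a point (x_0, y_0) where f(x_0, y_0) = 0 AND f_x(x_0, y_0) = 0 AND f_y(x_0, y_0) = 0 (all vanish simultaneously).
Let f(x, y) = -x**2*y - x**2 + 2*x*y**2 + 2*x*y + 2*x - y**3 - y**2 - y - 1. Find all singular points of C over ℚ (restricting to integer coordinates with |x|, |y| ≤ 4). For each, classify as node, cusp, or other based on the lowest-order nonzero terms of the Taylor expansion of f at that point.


Singular points: {(1, 0)}; classification: node.

Compute partial derivatives:
  f_x = -2*x*y - 2*x + 2*y**2 + 2*y + 2.
  f_y = -x**2 + 4*x*y + 2*x - 3*y**2 - 2*y - 1.
Scan x_0 ∈ {−4, ..., 4}. For each x_0, f_y(x_0, y) is a polynomial in y; find its integer roots y ∈ {−4, ..., 4}, then test f_x and f at those candidates.
  x = -4: f_y(-4, y) = -3*y**2 - 18*y - 25; no integer root y with |y| ≤ 4.
  x = -3: f_y(-3, y) = -3*y**2 - 14*y - 16; vanishes at y ∈ {-2}. (-3, -2): f_x = 0 but f = -4 ≠ 0.
  x = -2: f_y(-2, y) = -3*y**2 - 10*y - 9; no integer root y with |y| ≤ 4.
  x = -1: f_y(-1, y) = -3*y**2 - 6*y - 4; no integer root y with |y| ≤ 4.
  x = 0: f_y(0, y) = -3*y**2 - 2*y - 1; no integer root y with |y| ≤ 4.
  x = 1: f_y(1, y) = -3*y**2 + 2*y; vanishes at y ∈ {0}. (1, 0): f_x = 0, f = 0 — SINGULAR.
  x = 2: f_y(2, y) = -3*y**2 + 6*y - 1; no integer root y with |y| ≤ 4.
  x = 3: f_y(3, y) = -3*y**2 + 10*y - 4; no integer root y with |y| ≤ 4.
  x = 4: f_y(4, y) = -3*y**2 + 14*y - 9; no integer root y with |y| ≤ 4.
Only singular point on the grid: (1, 0).
Classify: substitute x = 1 + u, y = 0 + v and expand: f = -u**2*v - u**2 + 2*u*v**2 - v**3 + v**2.
No constant or linear terms (consistent with a singular point). Quadratic part: -u**2 + v**2. Cubic part: -u**2*v + 2*u*v**2 - v**3.
The quadratic part v**2 - u**2 = (v − u)(v + u) splits into two distinct linear factors, so there are two distinct tangent lines y − 0 = ±(x − 1) — this is a node (ordinary double point).
Classification: node.


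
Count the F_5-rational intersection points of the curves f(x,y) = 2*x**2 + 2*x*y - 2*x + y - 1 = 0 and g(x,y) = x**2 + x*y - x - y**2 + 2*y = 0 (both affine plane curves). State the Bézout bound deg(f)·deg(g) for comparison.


Common zeros: ∅; count = 0; Bézout bound = 4.

deg(f) = 2, deg(g) = 2, so Bézout bound = 4.
Scan x ∈ F_5. For each x, list the y ∈ F_5 with f(x, y) ≡ 0 and those with g(x, y) ≡ 0 (mod 5); the common zeros in that column are the intersection.
  x = 0: f ≡ 0 at y ∈ {1}; g ≡ 0 at y ∈ {0, 2}; common: ∅.
  x = 1: f ≡ 0 at y ∈ {2}; g ≡ 0 at y ∈ {0, 3}; common: ∅.
  x = 2: f ≡ 0 at y ∈ ∅; g ≡ 0 at y ∈ {1, 3}; common: ∅.
  x = 3: f ≡ 0 at y ∈ {2}; g ≡ 0 at y ∈ {1, 4}; common: ∅.
  x = 4: f ≡ 0 at y ∈ {3}; g ≡ 0 at y ∈ {2, 4}; common: ∅.
Collecting: common zeros = ∅, so the count is 0.
Comparison with the Bézout bound: 0 ≤ 4 = deg(f)·deg(g), as expected for curves with no common component (the affine F_5-count falls short of the bound because intersections may lie at infinity, over extension fields, or carry multiplicity).


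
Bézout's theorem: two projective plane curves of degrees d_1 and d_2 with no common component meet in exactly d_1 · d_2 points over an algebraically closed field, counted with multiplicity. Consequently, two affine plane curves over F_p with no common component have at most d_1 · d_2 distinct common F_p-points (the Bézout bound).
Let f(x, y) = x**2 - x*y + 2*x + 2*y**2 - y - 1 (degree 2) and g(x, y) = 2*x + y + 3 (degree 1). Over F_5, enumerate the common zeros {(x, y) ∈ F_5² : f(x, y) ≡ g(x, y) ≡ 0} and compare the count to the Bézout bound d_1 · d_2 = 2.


Common zeros: {(0, 2), (4, 4)}; count = 2; Bézout bound = 2.

deg(f) = 2, deg(g) = 1, so Bézout bound = 2.
Scan x ∈ F_5. For each x, list the y ∈ F_5 with f(x, y) ≡ 0 and those with g(x, y) ≡ 0 (mod 5); the common zeros in that column are the intersection.
  x = 0: f ≡ 0 at y ∈ {1, 2}; g ≡ 0 at y ∈ {2}; common: {2}.
  x = 1: f ≡ 0 at y ∈ ∅; g ≡ 0 at y ∈ {0}; common: ∅.
  x = 2: f ≡ 0 at y ∈ ∅; g ≡ 0 at y ∈ {3}; common: ∅.
  x = 3: f ≡ 0 at y ∈ {3, 4}; g ≡ 0 at y ∈ {1}; common: ∅.
  x = 4: f ≡ 0 at y ∈ {1, 4}; g ≡ 0 at y ∈ {4}; common: {4}.
Collecting: common zeros = {(0, 2), (4, 4)}, so the count is 2.
Comparison with the Bézout bound: 2 ≤ 2 = deg(f)·deg(g), as expected for curves with no common component (the bound is attained).


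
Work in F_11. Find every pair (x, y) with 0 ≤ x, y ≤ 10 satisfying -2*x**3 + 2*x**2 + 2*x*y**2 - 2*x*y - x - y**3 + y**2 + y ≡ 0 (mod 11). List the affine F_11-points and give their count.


Affine F_11-points: {(0, 0), (0, 4), (0, 8), (1, 1), (3, 4), (3, 6), (3, 8), (4, 1), (5, 2), (6, 10), (7, 1), (9, 4), (9, 7), (9, 8), (10, 3)}; count = 15.

For each of the 121 pairs (x, y) ∈ F_11², evaluate f(x, y) mod 11. Record the zeros.
  x = 0: [0↦0, 1↦1, 2↦9, 3↦7, 4↦0, 5↦4, 6↦2, 7↦10, 8↦0, 9↦10, 10↦1]  zeros at y ∈ {0, 4, 8}
  x = 1: [0↦10, 1↦0, 2↦1, 3↦7, 4↦1, 5↦10, 6↦6, 7↦5, 8↦1, 9↦10, 10↦4]  zeros at y ∈ {1}
  x = 2: [0↦1, 1↦2, 2↦7, 3↦10, 4↦5, 5↦8, 6↦2, 7↦3, 8↦5, 9↦2, 10↦10]  zeros at y ∈ ∅
  x = 3: [0↦5, 1↦6, 2↦4, 3↦4, 4↦0, 5↦8, 6↦0, 7↦3, 8↦0, 9↦7, 10↦7]  zeros at y ∈ {4, 6, 8}
  x = 4: [0↦10, 1↦0, 2↦2, 3↦10, 4↦7, 5↦9, 6↦10, 7↦4, 8↦7, 9↦2, 10↦5]  zeros at y ∈ {1}
  x = 5: [0↦4, 1↦5, 2↦0, 3↦5, 4↦3, 5↦10, 6↦9, 7↦5, 8↦3, 9↦8, 10↦3]  zeros at y ∈ {2}
  x = 6: [0↦8, 1↦9, 2↦8, 3↦10, 4↦9, 5↦10, 6↦7, 7↦5, 8↦9, 9↦2, 10↦0]  zeros at y ∈ {10}
  x = 7: [0↦10, 1↦0, 2↦3, 3↦2, 4↦2, 5↦8, 6↦3, 7↦3, 8↦2, 9↦5, 10↦6]  zeros at y ∈ {1}
  x = 8: [0↦9, 1↦10, 2↦6, 3↦2, 4↦3, 5↦3, 6↦7, 7↦9, 8↦3, 9↦5, 10↦9]  zeros at y ∈ ∅
  x = 9: [0↦4, 1↦5, 2↦5, 3↦9, 4↦0, 5↦5, 6↦7, 7↦0, 8↦0, 9↦1, 10↦8]  zeros at y ∈ {4, 7, 8}
  x = 10: [0↦5, 1↦6, 2↦10, 3↦0, 4↦3, 5↦2, 6↦2, 7↦8, 8↦3, 9↦3, 10↦2]  zeros at y ∈ {3}
Collecting zeros: affine points = {(0, 0), (0, 4), (0, 8), (1, 1), (3, 4), (3, 6), (3, 8), (4, 1), (5, 2), (6, 10), (7, 1), (9, 4), (9, 7), (9, 8), (10, 3)}.
Total count |C(F_11)_aff| = 15.


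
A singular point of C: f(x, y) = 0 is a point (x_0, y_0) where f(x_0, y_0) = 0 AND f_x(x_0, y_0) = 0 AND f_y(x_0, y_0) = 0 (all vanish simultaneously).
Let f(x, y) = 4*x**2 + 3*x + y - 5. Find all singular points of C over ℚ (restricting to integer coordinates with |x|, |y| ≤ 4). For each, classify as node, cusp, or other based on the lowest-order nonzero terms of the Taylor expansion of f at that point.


No singular points in the scanned grid; C is smooth there.

Compute partial derivatives:
  f_x = 8*x + 3.
  f_y = 1.
f_y = 1 is a nonzero constant, so f_y never vanishes: no point (x, y) can satisfy f = f_x = f_y = 0. In particular no (x, y) ∈ {−4, ..., 4}² is singular; the curve is smooth.


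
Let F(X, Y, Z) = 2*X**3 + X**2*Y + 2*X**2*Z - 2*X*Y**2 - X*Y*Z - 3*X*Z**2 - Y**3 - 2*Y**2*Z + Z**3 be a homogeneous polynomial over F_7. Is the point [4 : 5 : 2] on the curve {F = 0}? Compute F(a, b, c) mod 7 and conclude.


F(4,5,2) ≡ 5 (mod 7); P is NOT on the curve.

Evaluate F(4, 5, 2) term-by-term (mod 7).
  2*X**3 ↦ 2·64·1·1 = 128
  X**2*Y ↦ 1·16·5·1 = 80
  2*X**2*Z ↦ 2·16·1·2 = 64
  -2*X*Y**2 ↦ -2·4·25·1 = -200
  -X*Y*Z ↦ -1·4·5·2 = -40
  -3*X*Z**2 ↦ -3·4·1·4 = -48
  -Y**3 ↦ -1·1·125·1 = -125
  -2*Y**2*Z ↦ -2·1·25·2 = -100
  Z**3 ↦ 1·1·1·8 = 8
Sum: F(4, 5, 2) = (128) + (80) + (64) + (-200) + (-40) + (-48) + (-125) + (-100) + (8) = -233.
Reducing mod 7: -233 ≡ 5 (mod 7).
Since F(a, b, c) ≡ 5 ≠ 0 (mod 7), P does NOT lie on the curve.


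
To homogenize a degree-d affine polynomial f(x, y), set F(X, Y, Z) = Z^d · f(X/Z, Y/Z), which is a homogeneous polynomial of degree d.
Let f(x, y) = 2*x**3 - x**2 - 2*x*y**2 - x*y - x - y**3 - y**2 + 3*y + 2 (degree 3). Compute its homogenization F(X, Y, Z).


F(X, Y, Z) = 2*X**3 - X**2*Z - 2*X*Y**2 - X*Y*Z - X*Z**2 - Y**3 - Y**2*Z + 3*Y*Z**2 + 2*Z**3

deg(f) = 3.
Substitute x = X/Z, y = Y/Z into f, then multiply by Z^3.
  monomial 2·x^3·y^0 ↦ 2·X^3·Y^0·Z^0.
  monomial -1·x^2·y^0 ↦ -1·X^2·Y^0·Z^1.
  monomial -2·x^1·y^2 ↦ -2·X^1·Y^2·Z^0.
  monomial -1·x^1·y^1 ↦ -1·X^1·Y^1·Z^1.
  monomial -1·x^1·y^0 ↦ -1·X^1·Y^0·Z^2.
  monomial -1·x^0·y^3 ↦ -1·X^0·Y^3·Z^0.
  monomial -1·x^0·y^2 ↦ -1·X^0·Y^2·Z^1.
  monomial 3·x^0·y^1 ↦ 3·X^0·Y^1·Z^2.
  monomial 2·x^0·y^0 ↦ 2·X^0·Y^0·Z^3.
Collecting: F(X, Y, Z) = 2*X**3 - X**2*Z - 2*X*Y**2 - X*Y*Z - X*Z**2 - Y**3 - Y**2*Z + 3*Y*Z**2 + 2*Z**3.


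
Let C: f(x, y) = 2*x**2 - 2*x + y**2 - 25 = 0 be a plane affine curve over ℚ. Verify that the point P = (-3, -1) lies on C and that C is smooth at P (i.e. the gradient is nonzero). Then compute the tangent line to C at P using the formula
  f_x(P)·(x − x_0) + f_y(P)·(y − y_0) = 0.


Tangent line at P: -14*x - 2*y - 44 = 0.

Step 1: f(-3, -1) = 0, so P lies on C.
Step 2: partial derivatives
  f_x(x, y) = 4*x - 2, f_y(x, y) = 2*y.
  f_x(P) = -14, f_y(P) = -2 (gradient nonzero, so P is smooth).
Step 3: tangent line at P: -14·(x − -3) + -2·(y − -1) = 0.
Expanding: -14*x - 2*y - 44 = 0.


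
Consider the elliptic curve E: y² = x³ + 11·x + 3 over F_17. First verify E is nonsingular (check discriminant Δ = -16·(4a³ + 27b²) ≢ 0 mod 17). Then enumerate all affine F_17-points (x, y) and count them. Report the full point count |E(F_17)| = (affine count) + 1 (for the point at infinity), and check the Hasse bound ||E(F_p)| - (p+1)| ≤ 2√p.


Affine points = {(1, 7), (1, 10), (2, 4), (2, 13), (4, 3), (4, 14), (5, 8), (5, 9), (6, 8), (6, 9), (7, 7), (7, 10), (8, 5), (8, 12), (9, 7), (9, 10), (10, 5), (10, 12), (16, 5), (16, 12)}; affine count = 20; |E(F_17)| = 21.

Discriminant check: Δ ∝ 4a³ + 27b² = 4·11³ + 27·3² = 4·1331 + 27·9 ≡ 8 (mod 17). Nonzero ⇒ E is nonsingular.
For each x ∈ F_17, compute rhs = x³ + 11·x + 3 mod 17, then count y ∈ F_17 with y² ≡ rhs.
  x = 0: rhs = 3, matching y values: none (0 points).
  x = 1: rhs = 15, matching y values: 7, 10 (2 points).
  x = 2: rhs = 16, matching y values: 4, 13 (2 points).
  x = 3: rhs = 12, matching y values: none (0 points).
  x = 4: rhs = 9, matching y values: 3, 14 (2 points).
  x = 5: rhs = 13, matching y values: 8, 9 (2 points).
  x = 6: rhs = 13, matching y values: 8, 9 (2 points).
  x = 7: rhs = 15, matching y values: 7, 10 (2 points).
  x = 8: rhs = 8, matching y values: 5, 12 (2 points).
  x = 9: rhs = 15, matching y values: 7, 10 (2 points).
  x = 10: rhs = 8, matching y values: 5, 12 (2 points).
  x = 11: rhs = 10, matching y values: none (0 points).
  x = 12: rhs = 10, matching y values: none (0 points).
  x = 13: rhs = 14, matching y values: none (0 points).
  x = 14: rhs = 11, matching y values: none (0 points).
  x = 15: rhs = 7, matching y values: none (0 points).
  x = 16: rhs = 8, matching y values: 5, 12 (2 points).
Total affine count: 20.
Full point count |E(F_17)| = 20 + 1 = 21.
Hasse bound: |21 − (17+1)| = |3| = 3 ≤ 2√17 ≈ 8.2462 ✓.


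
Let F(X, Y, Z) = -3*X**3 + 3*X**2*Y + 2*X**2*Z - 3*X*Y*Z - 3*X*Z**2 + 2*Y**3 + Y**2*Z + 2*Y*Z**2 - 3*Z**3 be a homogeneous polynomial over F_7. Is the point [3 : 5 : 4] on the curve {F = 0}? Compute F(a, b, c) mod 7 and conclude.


F(3,5,4) ≡ 1 (mod 7); P is NOT on the curve.

Evaluate F(3, 5, 4) term-by-term (mod 7).
  -3*X**3 ↦ -3·27·1·1 = -81
  3*X**2*Y ↦ 3·9·5·1 = 135
  2*X**2*Z ↦ 2·9·1·4 = 72
  -3*X*Y*Z ↦ -3·3·5·4 = -180
  -3*X*Z**2 ↦ -3·3·1·16 = -144
  2*Y**3 ↦ 2·1·125·1 = 250
  Y**2*Z ↦ 1·1·25·4 = 100
  2*Y*Z**2 ↦ 2·1·5·16 = 160
  -3*Z**3 ↦ -3·1·1·64 = -192
Sum: F(3, 5, 4) = (-81) + (135) + (72) + (-180) + (-144) + (250) + (100) + (160) + (-192) = 120.
Reducing mod 7: 120 ≡ 1 (mod 7).
Since F(a, b, c) ≡ 1 ≠ 0 (mod 7), P does NOT lie on the curve.


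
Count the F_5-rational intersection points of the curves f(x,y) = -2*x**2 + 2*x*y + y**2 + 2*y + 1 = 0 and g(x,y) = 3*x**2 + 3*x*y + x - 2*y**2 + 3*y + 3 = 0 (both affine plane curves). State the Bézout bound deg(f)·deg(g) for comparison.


Common zeros: ∅; count = 0; Bézout bound = 4.

deg(f) = 2, deg(g) = 2, so Bézout bound = 4.
Scan x ∈ F_5. For each x, list the y ∈ F_5 with f(x, y) ≡ 0 and those with g(x, y) ≡ 0 (mod 5); the common zeros in that column are the intersection.
  x = 0: f ≡ 0 at y ∈ {4}; g ≡ 0 at y ∈ ∅; common: ∅.
  x = 1: f ≡ 0 at y ∈ {3}; g ≡ 0 at y ∈ ∅; common: ∅.
  x = 2: f ≡ 0 at y ∈ {1, 3}; g ≡ 0 at y ∈ ∅; common: ∅.
  x = 3: f ≡ 0 at y ∈ ∅; g ≡ 0 at y ∈ ∅; common: ∅.
  x = 4: f ≡ 0 at y ∈ {1, 4}; g ≡ 0 at y ∈ {0}; common: ∅.
Collecting: common zeros = ∅, so the count is 0.
Comparison with the Bézout bound: 0 ≤ 4 = deg(f)·deg(g), as expected for curves with no common component (the affine F_5-count falls short of the bound because intersections may lie at infinity, over extension fields, or carry multiplicity).


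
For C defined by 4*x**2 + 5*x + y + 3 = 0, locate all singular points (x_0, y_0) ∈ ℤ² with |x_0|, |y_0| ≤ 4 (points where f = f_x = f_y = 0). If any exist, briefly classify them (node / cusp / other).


No singular points in the scanned grid; C is smooth there.

Compute partial derivatives:
  f_x = 8*x + 5.
  f_y = 1.
f_y = 1 is a nonzero constant, so f_y never vanishes: no point (x, y) can satisfy f = f_x = f_y = 0. In particular no (x, y) ∈ {−4, ..., 4}² is singular; the curve is smooth.


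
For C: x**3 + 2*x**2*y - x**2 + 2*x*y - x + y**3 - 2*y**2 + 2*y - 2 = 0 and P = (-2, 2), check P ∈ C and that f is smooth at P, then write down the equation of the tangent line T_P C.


Tangent line at P: 3*x + 10*y - 14 = 0.

Step 1: f(-2, 2) = 0, so P lies on C.
Step 2: partial derivatives
  f_x(x, y) = 3*x**2 + 4*x*y - 2*x + 2*y - 1, f_y(x, y) = 2*x**2 + 2*x + 3*y**2 - 4*y + 2.
  f_x(P) = 3, f_y(P) = 10 (gradient nonzero, so P is smooth).
Step 3: tangent line at P: 3·(x − -2) + 10·(y − 2) = 0.
Expanding: 3*x + 10*y - 14 = 0.


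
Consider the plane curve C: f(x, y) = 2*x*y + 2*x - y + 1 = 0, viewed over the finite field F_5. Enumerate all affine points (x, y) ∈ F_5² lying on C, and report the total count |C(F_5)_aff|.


Affine F_5-points: {(0, 1), (1, 2), (2, 0), (4, 3)}; count = 4.

For each of the 25 pairs (x, y) ∈ F_5², evaluate f(x, y) mod 5. Record the zeros.
  x = 0: [0↦1, 1↦0, 2↦4, 3↦3, 4↦2]  zeros at y ∈ {1}
  x = 1: [0↦3, 1↦4, 2↦0, 3↦1, 4↦2]  zeros at y ∈ {2}
  x = 2: [0↦0, 1↦3, 2↦1, 3↦4, 4↦2]  zeros at y ∈ {0}
  x = 3: [0↦2, 1↦2, 2↦2, 3↦2, 4↦2]  zeros at y ∈ ∅
  x = 4: [0↦4, 1↦1, 2↦3, 3↦0, 4↦2]  zeros at y ∈ {3}
Collecting zeros: affine points = {(0, 1), (1, 2), (2, 0), (4, 3)}.
Total count |C(F_5)_aff| = 4.


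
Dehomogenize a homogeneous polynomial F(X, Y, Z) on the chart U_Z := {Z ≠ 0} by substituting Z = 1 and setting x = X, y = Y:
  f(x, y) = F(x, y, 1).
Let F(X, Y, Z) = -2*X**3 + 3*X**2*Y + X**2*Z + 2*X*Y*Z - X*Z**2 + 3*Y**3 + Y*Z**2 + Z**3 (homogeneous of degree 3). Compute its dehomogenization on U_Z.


f(x, y) = -2*x**3 + 3*x**2*y + x**2 + 2*x*y - x + 3*y**3 + y + 1

On U_Z we set Z = 1. Each monomial c·X^i·Y^j·Z^k in F becomes c·x^i·y^j·1^k = c·x^i·y^j.
Substituting Z = 1: F(X, Y, 1) = -2*x**3 + 3*x**2*y + x**2 + 2*x*y - x + 3*y**3 + y + 1.
Note: deg(f) ≤ deg(F) = 3; strict inequality happens when F is divisible by Z (lost terms).


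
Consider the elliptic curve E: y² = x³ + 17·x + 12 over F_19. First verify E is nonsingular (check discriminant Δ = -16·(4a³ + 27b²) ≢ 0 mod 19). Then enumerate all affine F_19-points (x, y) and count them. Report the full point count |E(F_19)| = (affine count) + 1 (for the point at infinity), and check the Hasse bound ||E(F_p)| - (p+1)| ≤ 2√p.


Affine points = {(1, 7), (1, 12), (2, 4), (2, 15), (4, 7), (4, 12), (6, 8), (6, 11), (9, 1), (9, 18), (10, 2), (10, 17), (12, 5), (12, 14), (13, 6), (13, 13), (14, 7), (14, 12)}; affine count = 18; |E(F_19)| = 19.

Discriminant check: Δ ∝ 4a³ + 27b² = 4·17³ + 27·12² = 4·4913 + 27·144 ≡ 18 (mod 19). Nonzero ⇒ E is nonsingular.
For each x ∈ F_19, compute rhs = x³ + 17·x + 12 mod 19, then count y ∈ F_19 with y² ≡ rhs.
  x = 0: rhs = 12, matching y values: none (0 points).
  x = 1: rhs = 11, matching y values: 7, 12 (2 points).
  x = 2: rhs = 16, matching y values: 4, 15 (2 points).
  x = 3: rhs = 14, matching y values: none (0 points).
  x = 4: rhs = 11, matching y values: 7, 12 (2 points).
  x = 5: rhs = 13, matching y values: none (0 points).
  x = 6: rhs = 7, matching y values: 8, 11 (2 points).
  x = 7: rhs = 18, matching y values: none (0 points).
  x = 8: rhs = 14, matching y values: none (0 points).
  x = 9: rhs = 1, matching y values: 1, 18 (2 points).
  x = 10: rhs = 4, matching y values: 2, 17 (2 points).
  x = 11: rhs = 10, matching y values: none (0 points).
  x = 12: rhs = 6, matching y values: 5, 14 (2 points).
  x = 13: rhs = 17, matching y values: 6, 13 (2 points).
  x = 14: rhs = 11, matching y values: 7, 12 (2 points).
  x = 15: rhs = 13, matching y values: none (0 points).
  x = 16: rhs = 10, matching y values: none (0 points).
  x = 17: rhs = 8, matching y values: none (0 points).
  x = 18: rhs = 13, matching y values: none (0 points).
Total affine count: 18.
Full point count |E(F_19)| = 18 + 1 = 19.
Hasse bound: |19 − (19+1)| = |-1| = 1 ≤ 2√19 ≈ 8.7178 ✓.
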